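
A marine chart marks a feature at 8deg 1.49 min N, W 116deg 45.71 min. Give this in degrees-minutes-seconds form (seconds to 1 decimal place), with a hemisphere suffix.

8°01′29.4″ N, 116°45′42.6″ W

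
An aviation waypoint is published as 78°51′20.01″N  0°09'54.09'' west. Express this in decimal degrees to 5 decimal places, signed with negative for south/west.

78.85556, -0.16503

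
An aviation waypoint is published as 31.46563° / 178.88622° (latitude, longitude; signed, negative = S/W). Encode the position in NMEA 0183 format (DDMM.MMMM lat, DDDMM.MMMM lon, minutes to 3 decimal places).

Latitude: 31° + 0.465630 × 60 = 31° 27.93780′
Lon: 178° + 0.886220 × 60 = 178° 53.17320′

3127.938,N / 17853.173,E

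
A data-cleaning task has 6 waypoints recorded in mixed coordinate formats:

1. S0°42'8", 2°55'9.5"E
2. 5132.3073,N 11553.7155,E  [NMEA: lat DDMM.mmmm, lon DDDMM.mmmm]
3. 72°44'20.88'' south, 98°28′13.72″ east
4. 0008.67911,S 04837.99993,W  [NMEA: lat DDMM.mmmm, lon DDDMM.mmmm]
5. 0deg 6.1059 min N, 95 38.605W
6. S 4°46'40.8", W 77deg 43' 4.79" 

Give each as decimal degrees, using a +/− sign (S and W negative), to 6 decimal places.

1. -0.702222, 2.919306
2. 51.538455, 115.895258
3. -72.739133, 98.470478
4. -0.144652, -48.633332
5. 0.101765, -95.643417
6. -4.778000, -77.717997

Point 1:
  φ: 0 + 42/60 + 8/3600 = 0.7022222
  hemisphere S, so the sign is −
  Lon: 2° + 55/60 + 9.5/3600 = 2 + 0.916667 + 0.002639 = 2.9193056
  E → positive
Point 2:
  Latitude: degrees = first 2 digits = 51, minutes = 32.3073; 51 + 32.3073/60 = 51.5384550
  N ⇒ keep positive
  Longitude: split at 3 digits → 115° and 53.7155′; 115 + 53.7155/60 = 115.8952583
  E ⇒ keep positive
Point 3:
  Lat: 72 + 44/60 + 20.88/3600 = 72.7391333
  hemisphere S, so the sign is −
  Longitude: 28′ + 13.72″ = 28.22867′; 98 + 28.22867/60 = 98.4704778
  E ⇒ keep positive
Point 4:
  Lat: degrees = first 2 digits = 0, minutes = 8.67911; 0 + 8.67911/60 = 0.1446518
  S → negative
  Lon: degrees = first 3 digits = 48, minutes = 37.99993; 48 + 37.99993/60 = 48.6333322
  hemisphere W, so the sign is −
Point 5:
  Lat: 0 + 6.1059/60 = 0.1017650
  N → positive
  Longitude: 38.605′ = 0.643417°; total 95.6434167
  hemisphere W, so the sign is −
Point 6:
  φ: 4 + 46/60 + 40.8/3600 = 4.7780000
  S ⇒ negate
  Longitude: 77° + 43/60 + 4.79/3600 = 77 + 0.716667 + 0.001331 = 77.7179972
  hemisphere W, so the sign is −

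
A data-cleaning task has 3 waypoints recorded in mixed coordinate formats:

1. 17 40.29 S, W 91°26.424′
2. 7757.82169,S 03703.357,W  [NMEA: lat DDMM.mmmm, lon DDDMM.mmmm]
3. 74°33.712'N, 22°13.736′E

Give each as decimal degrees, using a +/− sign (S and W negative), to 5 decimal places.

Point 1:
  Lat: 17 + 40.29/60 = 17.671500
  hemisphere S, so the sign is −
  Longitude: 91 + 26.424/60 = 91.440400
  hemisphere W, so the sign is −
Point 2:
  Lat: degrees = first 2 digits = 77, minutes = 57.82169; 77 + 57.82169/60 = 77.963695
  hemisphere S, so the sign is −
  λ: split at 3 digits → 037° and 3.357′; 37 + 3.357/60 = 37.055950
  hemisphere W, so the sign is −
Point 3:
  Lat: 74 + 33.712/60 = 74.561867
  N → positive
  Longitude: 22 + 13.736/60 = 22.228933
  E ⇒ keep positive

1. -17.67150, -91.44040
2. -77.96369, -37.05595
3. 74.56187, 22.22893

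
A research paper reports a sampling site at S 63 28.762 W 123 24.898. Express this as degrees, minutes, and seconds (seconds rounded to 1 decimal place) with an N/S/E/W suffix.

63°28′45.7″ S, 123°24′53.9″ W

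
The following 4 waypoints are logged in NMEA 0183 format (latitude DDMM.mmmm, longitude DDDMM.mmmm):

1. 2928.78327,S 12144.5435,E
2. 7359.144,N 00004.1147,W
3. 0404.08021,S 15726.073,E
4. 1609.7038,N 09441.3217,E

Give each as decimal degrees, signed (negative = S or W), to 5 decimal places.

Point 1:
  Latitude: split at 2 digits → 29° and 28.78327′; 29 + 28.78327/60 = 29.479721
  S → negative
  Lon: split at 3 digits → 121° and 44.5435′; 121 + 44.5435/60 = 121.742392
  E ⇒ keep positive
Point 2:
  Lat: split at 2 digits → 73° and 59.144′; 73 + 59.144/60 = 73.985733
  N → positive
  Lon: degrees = first 3 digits = 0, minutes = 4.1147; 0 + 4.1147/60 = 0.068578
  W ⇒ negate
Point 3:
  Latitude: degrees = first 2 digits = 4, minutes = 4.08021; 4 + 4.08021/60 = 4.068004
  hemisphere S, so the sign is −
  Longitude: split at 3 digits → 157° and 26.073′; 157 + 26.073/60 = 157.434550
  E → positive
Point 4:
  Latitude: split at 2 digits → 16° and 9.7038′; 16 + 9.7038/60 = 16.161730
  N ⇒ keep positive
  Longitude: split at 3 digits → 094° and 41.3217′; 94 + 41.3217/60 = 94.688695
  E → positive

1. -29.47972, 121.74239
2. 73.98573, -0.06858
3. -4.06800, 157.43455
4. 16.16173, 94.68870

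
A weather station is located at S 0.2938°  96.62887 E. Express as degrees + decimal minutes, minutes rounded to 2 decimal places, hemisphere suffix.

Latitude: minutes = (0.293800 − 0) × 60 = 17.6280
Longitude: fractional part 0.628870 → 37.7322 minutes

0° 17.63′ S, 96° 37.73′ E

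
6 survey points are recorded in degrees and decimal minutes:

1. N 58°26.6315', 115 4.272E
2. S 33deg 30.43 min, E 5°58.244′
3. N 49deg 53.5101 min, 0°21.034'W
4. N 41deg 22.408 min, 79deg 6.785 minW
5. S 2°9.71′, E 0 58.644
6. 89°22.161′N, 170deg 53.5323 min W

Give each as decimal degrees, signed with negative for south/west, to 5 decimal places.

1. 58.44386, 115.07120
2. -33.50717, 5.97073
3. 49.89184, -0.35057
4. 41.37347, -79.11308
5. -2.16183, 0.97740
6. 89.36935, -170.89221

Point 1:
  φ: 58 + 26.6315/60 = 58.443858
  N ⇒ keep positive
  Longitude: 115 + 4.272/60 = 115.071200
  E → positive
Point 2:
  φ: 30.43′ = 0.507167°; total 33.507167
  S ⇒ negate
  λ: 5 + 58.244/60 = 5.970733
  E → positive
Point 3:
  φ: 49 + 53.5101/60 = 49.891835
  N ⇒ keep positive
  λ: 21.034′ = 0.350567°; total 0.350567
  hemisphere W, so the sign is −
Point 4:
  φ: 22.408′ = 0.373467°; total 41.373467
  N → positive
  Lon: 6.785′ = 0.113083°; total 79.113083
  W ⇒ negate
Point 5:
  Lat: 2 + 9.71/60 = 2.161833
  S → negative
  Lon: 58.644′ = 0.977400°; total 0.977400
  E → positive
Point 6:
  Lat: 22.161′ = 0.369350°; total 89.369350
  N ⇒ keep positive
  Lon: 53.5323′ = 0.892205°; total 170.892205
  W ⇒ negate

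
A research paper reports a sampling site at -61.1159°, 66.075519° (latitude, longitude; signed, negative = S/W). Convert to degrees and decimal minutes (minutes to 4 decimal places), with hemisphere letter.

Latitude is negative → S; |value| = 61.115900
Latitude: 61° + 0.115900 × 60 = 61° 6.954000′
Lon: 66° + 0.075519 × 60 = 66° 4.531140′

61° 6.9540′ S, 66° 4.5311′ E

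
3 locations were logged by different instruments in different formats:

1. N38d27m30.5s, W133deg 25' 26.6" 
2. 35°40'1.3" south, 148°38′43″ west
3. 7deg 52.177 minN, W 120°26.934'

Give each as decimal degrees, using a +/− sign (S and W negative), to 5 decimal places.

1. 38.45847, -133.42406
2. -35.66703, -148.64528
3. 7.86962, -120.44890

Point 1:
  Lat: 27′ + 30.5″ = 27.50833′; 38 + 27.50833/60 = 38.458472
  N ⇒ keep positive
  Longitude: 133° + 25/60 + 26.6/3600 = 133 + 0.416667 + 0.007389 = 133.424056
  hemisphere W, so the sign is −
Point 2:
  Lat: 35 + 40/60 + 1.3/3600 = 35.667028
  S → negative
  Longitude: 148° + 38/60 + 43/3600 = 148 + 0.633333 + 0.011944 = 148.645278
  W → negative
Point 3:
  Lat: 52.177′ = 0.869617°; total 7.869617
  N ⇒ keep positive
  Longitude: 120 + 26.934/60 = 120.448900
  W ⇒ negate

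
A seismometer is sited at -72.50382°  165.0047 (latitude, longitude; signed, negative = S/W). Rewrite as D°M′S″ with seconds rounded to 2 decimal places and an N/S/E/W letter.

Latitude is negative → S; |value| = 72.503820
φ: whole degrees 72; 30.22920′ → 30′ and 13.7520″
Lon: 0.004700° → 0.28200′; 0.28200 × 60 = 16.9200″

72°30′13.75″ S, 165°00′16.92″ E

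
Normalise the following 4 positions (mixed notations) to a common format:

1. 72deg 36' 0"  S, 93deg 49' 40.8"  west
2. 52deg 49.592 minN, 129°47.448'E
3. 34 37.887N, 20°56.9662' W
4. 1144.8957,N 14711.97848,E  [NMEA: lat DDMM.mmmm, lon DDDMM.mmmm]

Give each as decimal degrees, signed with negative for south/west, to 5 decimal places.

1. -72.60000, -93.82800
2. 52.82653, 129.79080
3. 34.63145, -20.94944
4. 11.74826, 147.19964

Point 1:
  Latitude: 36′ + 0″ = 36.00000′; 72 + 36.00000/60 = 72.600000
  hemisphere S, so the sign is −
  λ: 93° + 49/60 + 40.8/3600 = 93 + 0.816667 + 0.011333 = 93.828000
  W → negative
Point 2:
  φ: 49.592′ = 0.826533°; total 52.826533
  N → positive
  Longitude: 47.448′ = 0.790800°; total 129.790800
  E → positive
Point 3:
  Lat: 34 + 37.887/60 = 34.631450
  N → positive
  Longitude: 20 + 56.9662/60 = 20.949437
  W ⇒ negate
Point 4:
  φ: degrees = first 2 digits = 11, minutes = 44.8957; 11 + 44.8957/60 = 11.748262
  N → positive
  λ: split at 3 digits → 147° and 11.97848′; 147 + 11.97848/60 = 147.199641
  E ⇒ keep positive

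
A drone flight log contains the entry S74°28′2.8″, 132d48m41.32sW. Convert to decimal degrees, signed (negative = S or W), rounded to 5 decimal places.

φ: 28′ + 2.8″ = 28.04667′; 74 + 28.04667/60 = 74.467444
hemisphere S, so the sign is −
Longitude: 132° + 48/60 + 41.32/3600 = 132 + 0.800000 + 0.011478 = 132.811478
W → negative

-74.46744, -132.81148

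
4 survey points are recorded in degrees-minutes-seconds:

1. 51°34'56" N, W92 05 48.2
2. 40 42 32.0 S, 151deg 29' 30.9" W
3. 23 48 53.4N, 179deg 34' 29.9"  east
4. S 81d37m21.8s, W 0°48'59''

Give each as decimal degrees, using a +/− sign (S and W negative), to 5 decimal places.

Point 1:
  Lat: 34′ + 56″ = 34.93333′; 51 + 34.93333/60 = 51.582222
  N → positive
  Longitude: 92° + 5/60 + 48.2/3600 = 92 + 0.083333 + 0.013389 = 92.096722
  W → negative
Point 2:
  Lat: 40 + 42/60 + 32/3600 = 40.708889
  S ⇒ negate
  λ: 151 + 29/60 + 30.9/3600 = 151.491917
  W → negative
Point 3:
  Latitude: 23° + 48/60 + 53.4/3600 = 23 + 0.800000 + 0.014833 = 23.814833
  N → positive
  λ: 34′ + 29.9″ = 34.49833′; 179 + 34.49833/60 = 179.574972
  E → positive
Point 4:
  φ: 37′ + 21.8″ = 37.36333′; 81 + 37.36333/60 = 81.622722
  hemisphere S, so the sign is −
  Longitude: 0° + 48/60 + 59/3600 = 0 + 0.800000 + 0.016389 = 0.816389
  W → negative

1. 51.58222, -92.09672
2. -40.70889, -151.49192
3. 23.81483, 179.57497
4. -81.62272, -0.81639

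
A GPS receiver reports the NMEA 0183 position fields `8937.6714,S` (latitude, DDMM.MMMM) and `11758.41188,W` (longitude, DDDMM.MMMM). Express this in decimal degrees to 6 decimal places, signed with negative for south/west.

-89.627857, -117.973531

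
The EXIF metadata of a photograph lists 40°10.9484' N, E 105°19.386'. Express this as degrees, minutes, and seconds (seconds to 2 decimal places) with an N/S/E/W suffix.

40°10′56.90″ N, 105°19′23.16″ E

Latitude: fractional minutes 0.94840 × 60 = 56.9040″
λ: fractional minutes 0.38600 × 60 = 23.1600″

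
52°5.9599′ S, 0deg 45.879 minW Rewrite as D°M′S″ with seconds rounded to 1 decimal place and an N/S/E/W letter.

52°05′57.6″ S, 0°45′52.7″ W

Lat: 5.95990′ → 5′ and 0.95990 × 60 = 57.594″
Longitude: fractional minutes 0.87900 × 60 = 52.740″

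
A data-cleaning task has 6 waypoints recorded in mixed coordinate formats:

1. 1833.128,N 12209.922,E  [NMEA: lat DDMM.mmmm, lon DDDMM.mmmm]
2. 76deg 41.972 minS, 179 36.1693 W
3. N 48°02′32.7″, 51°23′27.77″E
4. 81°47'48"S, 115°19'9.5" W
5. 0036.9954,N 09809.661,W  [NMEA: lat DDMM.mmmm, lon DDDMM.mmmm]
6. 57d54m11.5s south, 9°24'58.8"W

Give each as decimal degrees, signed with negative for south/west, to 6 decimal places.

Point 1:
  Lat: split at 2 digits → 18° and 33.128′; 18 + 33.128/60 = 18.5521333
  N → positive
  Lon: degrees = first 3 digits = 122, minutes = 9.922; 122 + 9.922/60 = 122.1653667
  E → positive
Point 2:
  φ: 41.972′ = 0.699533°; total 76.6995333
  S → negative
  Lon: 179 + 36.1693/60 = 179.6028217
  hemisphere W, so the sign is −
Point 3:
  φ: 48° + 2/60 + 32.7/3600 = 48 + 0.033333 + 0.009083 = 48.0424167
  N ⇒ keep positive
  Lon: 51 + 23/60 + 27.77/3600 = 51.3910472
  E ⇒ keep positive
Point 4:
  Lat: 47′ + 48″ = 47.80000′; 81 + 47.80000/60 = 81.7966667
  hemisphere S, so the sign is −
  λ: 115° + 19/60 + 9.5/3600 = 115 + 0.316667 + 0.002639 = 115.3193056
  hemisphere W, so the sign is −
Point 5:
  Lat: degrees = first 2 digits = 0, minutes = 36.9954; 0 + 36.9954/60 = 0.6165900
  N → positive
  λ: split at 3 digits → 098° and 9.661′; 98 + 9.661/60 = 98.1610167
  W ⇒ negate
Point 6:
  φ: 57° + 54/60 + 11.5/3600 = 57 + 0.900000 + 0.003194 = 57.9031944
  S → negative
  Lon: 24′ + 58.8″ = 24.98000′; 9 + 24.98000/60 = 9.4163333
  hemisphere W, so the sign is −

1. 18.552133, 122.165367
2. -76.699533, -179.602822
3. 48.042417, 51.391047
4. -81.796667, -115.319306
5. 0.616590, -98.161017
6. -57.903194, -9.416333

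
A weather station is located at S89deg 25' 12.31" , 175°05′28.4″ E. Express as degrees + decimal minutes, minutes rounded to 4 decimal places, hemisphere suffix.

φ: 25 + 12.31/60 = 25.205167′
λ: 5 + 28.4/60 = 5.473333′

89° 25.2052′ S, 175° 5.4733′ E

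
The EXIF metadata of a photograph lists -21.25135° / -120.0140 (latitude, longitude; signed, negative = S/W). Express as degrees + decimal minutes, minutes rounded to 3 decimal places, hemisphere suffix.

21° 15.081′ S, 120° 0.840′ W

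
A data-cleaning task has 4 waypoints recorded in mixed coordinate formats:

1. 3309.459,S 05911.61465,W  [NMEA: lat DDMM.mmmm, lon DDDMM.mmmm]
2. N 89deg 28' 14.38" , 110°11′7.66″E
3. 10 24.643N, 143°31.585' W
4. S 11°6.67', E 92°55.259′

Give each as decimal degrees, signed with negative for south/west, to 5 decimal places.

1. -33.15765, -59.19358
2. 89.47066, 110.18546
3. 10.41072, -143.52642
4. -11.11117, 92.92098

Point 1:
  Lat: split at 2 digits → 33° and 9.459′; 33 + 9.459/60 = 33.157650
  S ⇒ negate
  Longitude: degrees = first 3 digits = 59, minutes = 11.61465; 59 + 11.61465/60 = 59.193578
  hemisphere W, so the sign is −
Point 2:
  Lat: 28′ + 14.38″ = 28.23967′; 89 + 28.23967/60 = 89.470661
  N → positive
  Lon: 110 + 11/60 + 7.66/3600 = 110.185461
  E ⇒ keep positive
Point 3:
  Lat: 10 + 24.643/60 = 10.410717
  N → positive
  Longitude: 31.585′ = 0.526417°; total 143.526417
  W → negative
Point 4:
  φ: 11 + 6.67/60 = 11.111167
  S → negative
  Lon: 55.259′ = 0.920983°; total 92.920983
  E → positive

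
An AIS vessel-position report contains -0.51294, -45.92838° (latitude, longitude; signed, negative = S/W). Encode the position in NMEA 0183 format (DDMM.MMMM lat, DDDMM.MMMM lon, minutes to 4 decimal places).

0030.7764,S / 04555.7028,W

Latitude is negative → S; |value| = 0.512940
φ: minutes = (0.512940 − 0) × 60 = 30.776400
Longitude is negative → W; |value| = 45.928380
λ: 45° + 0.928380 × 60 = 45° 55.702800′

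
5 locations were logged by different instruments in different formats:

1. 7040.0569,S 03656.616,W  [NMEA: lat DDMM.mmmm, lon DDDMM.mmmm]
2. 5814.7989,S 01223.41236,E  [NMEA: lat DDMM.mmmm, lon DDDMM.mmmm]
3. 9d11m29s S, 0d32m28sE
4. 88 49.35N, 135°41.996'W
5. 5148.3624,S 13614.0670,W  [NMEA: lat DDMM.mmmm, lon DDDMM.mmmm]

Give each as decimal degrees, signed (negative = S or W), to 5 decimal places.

1. -70.66762, -36.94360
2. -58.24665, 12.39021
3. -9.19139, 0.54111
4. 88.82250, -135.69993
5. -51.80604, -136.23445

Point 1:
  Latitude: degrees = first 2 digits = 70, minutes = 40.0569; 70 + 40.0569/60 = 70.667615
  S → negative
  Longitude: split at 3 digits → 036° and 56.616′; 36 + 56.616/60 = 36.943600
  hemisphere W, so the sign is −
Point 2:
  Lat: degrees = first 2 digits = 58, minutes = 14.7989; 58 + 14.7989/60 = 58.246648
  hemisphere S, so the sign is −
  Lon: degrees = first 3 digits = 12, minutes = 23.41236; 12 + 23.41236/60 = 12.390206
  E → positive
Point 3:
  Latitude: 11′ + 29″ = 11.48333′; 9 + 11.48333/60 = 9.191389
  hemisphere S, so the sign is −
  λ: 0° + 32/60 + 28/3600 = 0 + 0.533333 + 0.007778 = 0.541111
  E → positive
Point 4:
  φ: 49.35′ = 0.822500°; total 88.822500
  N ⇒ keep positive
  Lon: 135 + 41.996/60 = 135.699933
  W → negative
Point 5:
  Latitude: split at 2 digits → 51° and 48.3624′; 51 + 48.3624/60 = 51.806040
  S → negative
  Lon: degrees = first 3 digits = 136, minutes = 14.067; 136 + 14.067/60 = 136.234450
  hemisphere W, so the sign is −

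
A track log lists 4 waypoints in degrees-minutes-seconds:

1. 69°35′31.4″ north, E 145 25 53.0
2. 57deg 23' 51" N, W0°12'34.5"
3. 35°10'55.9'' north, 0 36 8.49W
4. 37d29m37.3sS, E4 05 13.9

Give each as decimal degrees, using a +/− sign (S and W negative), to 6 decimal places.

1. 69.592056, 145.431389
2. 57.397500, -0.209583
3. 35.182194, -0.602358
4. -37.493694, 4.087194

Point 1:
  Lat: 69° + 35/60 + 31.4/3600 = 69 + 0.583333 + 0.008722 = 69.5920556
  N → positive
  Lon: 145° + 25/60 + 53/3600 = 145 + 0.416667 + 0.014722 = 145.4313889
  E ⇒ keep positive
Point 2:
  Lat: 57 + 23/60 + 51/3600 = 57.3975000
  N → positive
  Longitude: 0 + 12/60 + 34.5/3600 = 0.2095833
  W → negative
Point 3:
  Latitude: 35 + 10/60 + 55.9/3600 = 35.1821944
  N ⇒ keep positive
  Lon: 0° + 36/60 + 8.49/3600 = 0 + 0.600000 + 0.002358 = 0.6023583
  W ⇒ negate
Point 4:
  Lat: 29′ + 37.3″ = 29.62167′; 37 + 29.62167/60 = 37.4936944
  hemisphere S, so the sign is −
  Lon: 4° + 5/60 + 13.9/3600 = 4 + 0.083333 + 0.003861 = 4.0871944
  E → positive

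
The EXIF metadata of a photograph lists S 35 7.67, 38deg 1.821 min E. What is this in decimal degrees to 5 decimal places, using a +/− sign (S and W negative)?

Lat: 7.67′ = 0.127833°; total 35.127833
S → negative
λ: 1.821′ = 0.030350°; total 38.030350
E ⇒ keep positive

-35.12783, 38.03035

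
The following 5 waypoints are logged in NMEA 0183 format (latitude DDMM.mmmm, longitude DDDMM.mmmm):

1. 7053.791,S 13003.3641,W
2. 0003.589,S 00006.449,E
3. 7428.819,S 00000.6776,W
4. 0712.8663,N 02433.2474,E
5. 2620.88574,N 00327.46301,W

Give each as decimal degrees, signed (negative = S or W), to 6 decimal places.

1. -70.896517, -130.056068
2. -0.059817, 0.107483
3. -74.480317, -0.011293
4. 7.214438, 24.554123
5. 26.348096, -3.457717

Point 1:
  Latitude: split at 2 digits → 70° and 53.791′; 70 + 53.791/60 = 70.8965167
  S ⇒ negate
  Lon: degrees = first 3 digits = 130, minutes = 3.3641; 130 + 3.3641/60 = 130.0560683
  hemisphere W, so the sign is −
Point 2:
  φ: split at 2 digits → 00° and 3.589′; 0 + 3.589/60 = 0.0598167
  S → negative
  Longitude: degrees = first 3 digits = 0, minutes = 6.449; 0 + 6.449/60 = 0.1074833
  E → positive
Point 3:
  φ: degrees = first 2 digits = 74, minutes = 28.819; 74 + 28.819/60 = 74.4803167
  S ⇒ negate
  Longitude: degrees = first 3 digits = 0, minutes = 0.6776; 0 + 0.6776/60 = 0.0112933
  W → negative
Point 4:
  Lat: split at 2 digits → 07° and 12.8663′; 7 + 12.8663/60 = 7.2144383
  N → positive
  λ: split at 3 digits → 024° and 33.2474′; 24 + 33.2474/60 = 24.5541233
  E → positive
Point 5:
  Lat: split at 2 digits → 26° and 20.88574′; 26 + 20.88574/60 = 26.3480957
  N ⇒ keep positive
  Longitude: split at 3 digits → 003° and 27.46301′; 3 + 27.46301/60 = 3.4577168
  hemisphere W, so the sign is −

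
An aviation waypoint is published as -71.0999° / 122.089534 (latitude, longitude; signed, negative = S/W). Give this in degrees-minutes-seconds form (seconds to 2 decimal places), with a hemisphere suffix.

71°05′59.64″ S, 122°05′22.32″ E

Latitude is negative → S; |value| = 71.099900
φ: 0.099900° → 5.99400′; 0.99400 × 60 = 59.6400″
Longitude: whole degrees 122; 5.37204′ → 5′ and 22.3224″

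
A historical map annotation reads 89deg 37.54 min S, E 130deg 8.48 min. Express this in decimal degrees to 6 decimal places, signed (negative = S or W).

-89.625667, 130.141333

φ: 89 + 37.54/60 = 89.6256667
S ⇒ negate
λ: 130 + 8.48/60 = 130.1413333
E → positive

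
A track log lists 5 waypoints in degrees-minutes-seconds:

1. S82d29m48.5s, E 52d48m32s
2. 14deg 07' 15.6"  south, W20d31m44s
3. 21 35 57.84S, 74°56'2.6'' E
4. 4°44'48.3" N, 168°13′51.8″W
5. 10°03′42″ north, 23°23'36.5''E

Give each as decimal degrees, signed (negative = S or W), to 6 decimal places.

1. -82.496806, 52.808889
2. -14.121000, -20.528889
3. -21.599400, 74.934056
4. 4.746750, -168.231056
5. 10.061667, 23.393472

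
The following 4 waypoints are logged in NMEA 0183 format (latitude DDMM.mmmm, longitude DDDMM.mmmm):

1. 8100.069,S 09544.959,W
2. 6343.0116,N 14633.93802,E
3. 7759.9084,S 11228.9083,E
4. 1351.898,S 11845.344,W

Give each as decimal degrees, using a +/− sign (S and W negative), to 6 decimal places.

1. -81.001150, -95.749317
2. 63.716860, 146.565634
3. -77.998473, 112.481805
4. -13.864967, -118.755733

Point 1:
  Latitude: degrees = first 2 digits = 81, minutes = 0.069; 81 + 0.069/60 = 81.0011500
  S → negative
  Lon: split at 3 digits → 095° and 44.959′; 95 + 44.959/60 = 95.7493167
  W → negative
Point 2:
  Latitude: degrees = first 2 digits = 63, minutes = 43.0116; 63 + 43.0116/60 = 63.7168600
  N ⇒ keep positive
  λ: degrees = first 3 digits = 146, minutes = 33.93802; 146 + 33.93802/60 = 146.5656337
  E → positive
Point 3:
  φ: degrees = first 2 digits = 77, minutes = 59.9084; 77 + 59.9084/60 = 77.9984733
  hemisphere S, so the sign is −
  λ: split at 3 digits → 112° and 28.9083′; 112 + 28.9083/60 = 112.4818050
  E → positive
Point 4:
  Latitude: split at 2 digits → 13° and 51.898′; 13 + 51.898/60 = 13.8649667
  S ⇒ negate
  Lon: degrees = first 3 digits = 118, minutes = 45.344; 118 + 45.344/60 = 118.7557333
  W → negative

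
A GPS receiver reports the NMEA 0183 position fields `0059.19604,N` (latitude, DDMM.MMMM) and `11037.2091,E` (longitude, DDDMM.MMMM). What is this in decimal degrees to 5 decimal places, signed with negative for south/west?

0.98660, 110.62015

Latitude: split at 2 digits → 00° and 59.19604′; 0 + 59.19604/60 = 0.986601
N → positive
Longitude: degrees = first 3 digits = 110, minutes = 37.2091; 110 + 37.2091/60 = 110.620152
E → positive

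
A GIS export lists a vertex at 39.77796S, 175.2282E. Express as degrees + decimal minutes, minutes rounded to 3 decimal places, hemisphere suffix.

39° 46.678′ S, 175° 13.692′ E

Lat: fractional part 0.777960 → 46.67760 minutes
λ: 175° + 0.228200 × 60 = 175° 13.69200′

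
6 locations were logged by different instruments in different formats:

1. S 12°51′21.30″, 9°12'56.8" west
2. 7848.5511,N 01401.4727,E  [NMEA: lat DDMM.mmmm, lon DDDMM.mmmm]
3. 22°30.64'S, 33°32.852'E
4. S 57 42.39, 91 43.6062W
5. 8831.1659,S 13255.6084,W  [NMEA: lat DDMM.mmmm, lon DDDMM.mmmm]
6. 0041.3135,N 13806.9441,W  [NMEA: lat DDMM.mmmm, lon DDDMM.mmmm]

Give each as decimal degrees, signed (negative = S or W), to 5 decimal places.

Point 1:
  Lat: 12 + 51/60 + 21.3/3600 = 12.855917
  S → negative
  Longitude: 12′ + 56.8″ = 12.94667′; 9 + 12.94667/60 = 9.215778
  W ⇒ negate
Point 2:
  Lat: degrees = first 2 digits = 78, minutes = 48.5511; 78 + 48.5511/60 = 78.809185
  N → positive
  λ: split at 3 digits → 014° and 1.4727′; 14 + 1.4727/60 = 14.024545
  E → positive
Point 3:
  Lat: 30.64′ = 0.510667°; total 22.510667
  S → negative
  Longitude: 33 + 32.852/60 = 33.547533
  E → positive
Point 4:
  φ: 42.39′ = 0.706500°; total 57.706500
  hemisphere S, so the sign is −
  λ: 43.6062′ = 0.726770°; total 91.726770
  W ⇒ negate
Point 5:
  Lat: degrees = first 2 digits = 88, minutes = 31.1659; 88 + 31.1659/60 = 88.519432
  S → negative
  Longitude: degrees = first 3 digits = 132, minutes = 55.6084; 132 + 55.6084/60 = 132.926807
  hemisphere W, so the sign is −
Point 6:
  φ: degrees = first 2 digits = 0, minutes = 41.3135; 0 + 41.3135/60 = 0.688558
  N → positive
  Longitude: degrees = first 3 digits = 138, minutes = 6.9441; 138 + 6.9441/60 = 138.115735
  W ⇒ negate

1. -12.85592, -9.21578
2. 78.80919, 14.02455
3. -22.51067, 33.54753
4. -57.70650, -91.72677
5. -88.51943, -132.92681
6. 0.68856, -138.11574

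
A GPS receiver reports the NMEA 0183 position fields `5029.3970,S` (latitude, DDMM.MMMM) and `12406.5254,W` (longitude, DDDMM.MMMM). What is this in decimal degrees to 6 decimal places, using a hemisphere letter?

Lat: degrees = first 2 digits = 50, minutes = 29.397; 50 + 29.397/60 = 50.4899500
Longitude: degrees = first 3 digits = 124, minutes = 6.5254; 124 + 6.5254/60 = 124.1087567

50.489950° S, 124.108757° W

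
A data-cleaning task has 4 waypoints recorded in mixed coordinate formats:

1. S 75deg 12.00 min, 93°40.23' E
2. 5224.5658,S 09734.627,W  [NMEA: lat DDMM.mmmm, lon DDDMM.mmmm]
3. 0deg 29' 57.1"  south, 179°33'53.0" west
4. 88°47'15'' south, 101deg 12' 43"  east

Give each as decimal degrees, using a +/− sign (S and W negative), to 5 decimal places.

1. -75.20000, 93.67050
2. -52.40943, -97.57712
3. -0.49919, -179.56472
4. -88.78750, 101.21194

Point 1:
  φ: 12′ = 0.200000°; total 75.200000
  hemisphere S, so the sign is −
  Longitude: 40.23′ = 0.670500°; total 93.670500
  E ⇒ keep positive
Point 2:
  Lat: degrees = first 2 digits = 52, minutes = 24.5658; 52 + 24.5658/60 = 52.409430
  S ⇒ negate
  Lon: split at 3 digits → 097° and 34.627′; 97 + 34.627/60 = 97.577117
  hemisphere W, so the sign is −
Point 3:
  Latitude: 0° + 29/60 + 57.1/3600 = 0 + 0.483333 + 0.015861 = 0.499194
  S ⇒ negate
  Lon: 179° + 33/60 + 53/3600 = 179 + 0.550000 + 0.014722 = 179.564722
  W ⇒ negate
Point 4:
  Lat: 88° + 47/60 + 15/3600 = 88 + 0.783333 + 0.004167 = 88.787500
  S ⇒ negate
  λ: 101 + 12/60 + 43/3600 = 101.211944
  E ⇒ keep positive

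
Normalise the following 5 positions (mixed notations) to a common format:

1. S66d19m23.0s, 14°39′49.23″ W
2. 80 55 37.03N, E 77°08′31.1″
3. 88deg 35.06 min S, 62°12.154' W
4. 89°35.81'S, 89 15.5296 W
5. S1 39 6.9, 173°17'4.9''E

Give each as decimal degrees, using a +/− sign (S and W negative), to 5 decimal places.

1. -66.32306, -14.66368
2. 80.92695, 77.14197
3. -88.58433, -62.20257
4. -89.59683, -89.25883
5. -1.65192, 173.28469

Point 1:
  φ: 66 + 19/60 + 23/3600 = 66.323056
  hemisphere S, so the sign is −
  Longitude: 39′ + 49.23″ = 39.82050′; 14 + 39.82050/60 = 14.663675
  W → negative
Point 2:
  Latitude: 80 + 55/60 + 37.03/3600 = 80.926953
  N ⇒ keep positive
  Lon: 77 + 8/60 + 31.1/3600 = 77.141972
  E → positive
Point 3:
  Lat: 35.06′ = 0.584333°; total 88.584333
  hemisphere S, so the sign is −
  λ: 12.154′ = 0.202567°; total 62.202567
  hemisphere W, so the sign is −
Point 4:
  φ: 35.81′ = 0.596833°; total 89.596833
  S ⇒ negate
  λ: 15.5296′ = 0.258827°; total 89.258827
  W → negative
Point 5:
  φ: 1° + 39/60 + 6.9/3600 = 1 + 0.650000 + 0.001917 = 1.651917
  S → negative
  λ: 173 + 17/60 + 4.9/3600 = 173.284694
  E → positive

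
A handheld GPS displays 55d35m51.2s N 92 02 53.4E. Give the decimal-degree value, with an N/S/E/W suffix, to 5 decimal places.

55.59756° N, 92.04817° E

Latitude: 55° + 35/60 + 51.2/3600 = 55 + 0.583333 + 0.014222 = 55.597556
λ: 92 + 2/60 + 53.4/3600 = 92.048167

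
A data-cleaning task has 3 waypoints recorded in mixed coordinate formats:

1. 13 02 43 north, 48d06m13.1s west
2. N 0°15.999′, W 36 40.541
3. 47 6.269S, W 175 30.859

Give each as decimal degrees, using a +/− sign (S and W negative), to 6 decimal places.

1. 13.045278, -48.103639
2. 0.266650, -36.675683
3. -47.104483, -175.514317

Point 1:
  φ: 13 + 2/60 + 43/3600 = 13.0452778
  N → positive
  Longitude: 6′ + 13.1″ = 6.21833′; 48 + 6.21833/60 = 48.1036389
  hemisphere W, so the sign is −
Point 2:
  φ: 0 + 15.999/60 = 0.2666500
  N → positive
  Longitude: 36 + 40.541/60 = 36.6756833
  W ⇒ negate
Point 3:
  Latitude: 47 + 6.269/60 = 47.1044833
  hemisphere S, so the sign is −
  Lon: 175 + 30.859/60 = 175.5143167
  W ⇒ negate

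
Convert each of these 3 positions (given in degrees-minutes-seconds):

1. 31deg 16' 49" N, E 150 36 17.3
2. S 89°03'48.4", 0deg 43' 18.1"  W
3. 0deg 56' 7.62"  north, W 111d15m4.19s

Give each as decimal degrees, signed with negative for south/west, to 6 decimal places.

1. 31.280278, 150.604806
2. -89.063444, -0.721694
3. 0.935450, -111.251164

Point 1:
  Latitude: 31° + 16/60 + 49/3600 = 31 + 0.266667 + 0.013611 = 31.2802778
  N ⇒ keep positive
  Lon: 150° + 36/60 + 17.3/3600 = 150 + 0.600000 + 0.004806 = 150.6048056
  E ⇒ keep positive
Point 2:
  φ: 89° + 3/60 + 48.4/3600 = 89 + 0.050000 + 0.013444 = 89.0634444
  S ⇒ negate
  Lon: 0 + 43/60 + 18.1/3600 = 0.7216944
  W ⇒ negate
Point 3:
  φ: 56′ + 7.62″ = 56.12700′; 0 + 56.12700/60 = 0.9354500
  N → positive
  Longitude: 111° + 15/60 + 4.19/3600 = 111 + 0.250000 + 0.001164 = 111.2511639
  hemisphere W, so the sign is −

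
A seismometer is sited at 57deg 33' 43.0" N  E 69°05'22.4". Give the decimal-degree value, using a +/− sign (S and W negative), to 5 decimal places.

Latitude: 57 + 33/60 + 43/3600 = 57.561944
N ⇒ keep positive
λ: 69° + 5/60 + 22.4/3600 = 69 + 0.083333 + 0.006222 = 69.089556
E ⇒ keep positive

57.56194, 69.08956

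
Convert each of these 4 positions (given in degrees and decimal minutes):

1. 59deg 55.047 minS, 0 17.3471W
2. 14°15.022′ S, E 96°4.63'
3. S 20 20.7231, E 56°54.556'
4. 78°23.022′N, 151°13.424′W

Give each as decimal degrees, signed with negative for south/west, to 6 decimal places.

Point 1:
  φ: 59 + 55.047/60 = 59.9174500
  hemisphere S, so the sign is −
  λ: 17.3471′ = 0.289118°; total 0.2891183
  W → negative
Point 2:
  φ: 15.022′ = 0.250367°; total 14.2503667
  hemisphere S, so the sign is −
  Lon: 96 + 4.63/60 = 96.0771667
  E → positive
Point 3:
  Lat: 20.7231′ = 0.345385°; total 20.3453850
  S → negative
  Lon: 54.556′ = 0.909267°; total 56.9092667
  E → positive
Point 4:
  φ: 78 + 23.022/60 = 78.3837000
  N → positive
  Longitude: 151 + 13.424/60 = 151.2237333
  W → negative

1. -59.917450, -0.289118
2. -14.250367, 96.077167
3. -20.345385, 56.909267
4. 78.383700, -151.223733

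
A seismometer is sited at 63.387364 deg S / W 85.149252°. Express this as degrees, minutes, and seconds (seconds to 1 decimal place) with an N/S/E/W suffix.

Latitude: 0.387364° → 23.24184′; 0.24184 × 60 = 14.510″
λ: 0.149252 × 60 = 8.95512′ → 8′, remainder × 60 = 57.307″

63°23′14.5″ S, 85°08′57.3″ W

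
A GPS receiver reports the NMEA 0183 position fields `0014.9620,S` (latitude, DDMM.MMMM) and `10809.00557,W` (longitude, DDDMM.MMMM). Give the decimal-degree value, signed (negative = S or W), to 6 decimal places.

Lat: split at 2 digits → 00° and 14.962′; 0 + 14.962/60 = 0.2493667
S → negative
Lon: degrees = first 3 digits = 108, minutes = 9.00557; 108 + 9.00557/60 = 108.1500928
W → negative

-0.249367, -108.150093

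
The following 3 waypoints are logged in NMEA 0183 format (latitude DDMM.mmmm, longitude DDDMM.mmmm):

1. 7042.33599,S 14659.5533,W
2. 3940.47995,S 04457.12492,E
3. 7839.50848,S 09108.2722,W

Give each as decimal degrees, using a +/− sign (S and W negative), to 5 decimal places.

1. -70.70560, -146.99256
2. -39.67467, 44.95208
3. -78.65847, -91.13787

Point 1:
  φ: split at 2 digits → 70° and 42.33599′; 70 + 42.33599/60 = 70.705600
  S → negative
  λ: split at 3 digits → 146° and 59.5533′; 146 + 59.5533/60 = 146.992555
  W → negative
Point 2:
  Lat: split at 2 digits → 39° and 40.47995′; 39 + 40.47995/60 = 39.674666
  S ⇒ negate
  Longitude: split at 3 digits → 044° and 57.12492′; 44 + 57.12492/60 = 44.952082
  E ⇒ keep positive
Point 3:
  Lat: degrees = first 2 digits = 78, minutes = 39.50848; 78 + 39.50848/60 = 78.658475
  S → negative
  Longitude: split at 3 digits → 091° and 8.2722′; 91 + 8.2722/60 = 91.137870
  W ⇒ negate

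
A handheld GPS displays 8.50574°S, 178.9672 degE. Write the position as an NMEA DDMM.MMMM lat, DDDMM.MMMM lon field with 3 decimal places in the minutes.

Lat: fractional part 0.505740 → 30.34440 minutes
Longitude: 178° + 0.967200 × 60 = 178° 58.03200′

0830.344,S / 17858.032,E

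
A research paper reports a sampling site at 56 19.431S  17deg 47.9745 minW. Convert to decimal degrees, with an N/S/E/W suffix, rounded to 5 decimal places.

Latitude: 56 + 19.431/60 = 56.323850
Lon: 47.9745′ = 0.799575°; total 17.799575

56.32385° S, 17.79958° W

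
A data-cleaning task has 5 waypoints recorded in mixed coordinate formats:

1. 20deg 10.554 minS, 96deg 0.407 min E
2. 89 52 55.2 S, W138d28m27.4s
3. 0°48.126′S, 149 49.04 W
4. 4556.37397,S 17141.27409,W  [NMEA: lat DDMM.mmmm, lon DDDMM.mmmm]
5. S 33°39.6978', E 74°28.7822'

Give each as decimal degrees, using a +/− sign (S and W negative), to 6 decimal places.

1. -20.175900, 96.006783
2. -89.882000, -138.474278
3. -0.802100, -149.817333
4. -45.939566, -171.687902
5. -33.661630, 74.479703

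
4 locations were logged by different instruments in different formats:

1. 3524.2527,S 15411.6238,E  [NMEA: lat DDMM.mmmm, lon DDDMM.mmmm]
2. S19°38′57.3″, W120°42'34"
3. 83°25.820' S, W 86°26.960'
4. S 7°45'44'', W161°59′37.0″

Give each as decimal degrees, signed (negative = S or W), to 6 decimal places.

1. -35.404212, 154.193730
2. -19.649250, -120.709444
3. -83.430333, -86.449333
4. -7.762222, -161.993611

Point 1:
  Latitude: split at 2 digits → 35° and 24.2527′; 35 + 24.2527/60 = 35.4042117
  hemisphere S, so the sign is −
  Lon: degrees = first 3 digits = 154, minutes = 11.6238; 154 + 11.6238/60 = 154.1937300
  E → positive
Point 2:
  Latitude: 19° + 38/60 + 57.3/3600 = 19 + 0.633333 + 0.015917 = 19.6492500
  S ⇒ negate
  Lon: 120 + 42/60 + 34/3600 = 120.7094444
  W → negative
Point 3:
  Lat: 83 + 25.82/60 = 83.4303333
  hemisphere S, so the sign is −
  Longitude: 86 + 26.96/60 = 86.4493333
  hemisphere W, so the sign is −
Point 4:
  φ: 7° + 45/60 + 44/3600 = 7 + 0.750000 + 0.012222 = 7.7622222
  S ⇒ negate
  Longitude: 161 + 59/60 + 37/3600 = 161.9936111
  W → negative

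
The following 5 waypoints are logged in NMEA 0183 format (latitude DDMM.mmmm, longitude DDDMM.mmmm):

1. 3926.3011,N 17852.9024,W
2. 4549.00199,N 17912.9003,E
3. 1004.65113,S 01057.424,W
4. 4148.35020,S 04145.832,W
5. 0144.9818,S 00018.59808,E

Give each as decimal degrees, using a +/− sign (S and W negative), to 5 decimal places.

1. 39.43835, -178.88171
2. 45.81670, 179.21501
3. -10.07752, -10.95707
4. -41.80584, -41.76387
5. -1.74970, 0.30997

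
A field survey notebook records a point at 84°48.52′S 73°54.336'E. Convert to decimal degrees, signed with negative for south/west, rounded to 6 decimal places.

Lat: 84 + 48.52/60 = 84.8086667
hemisphere S, so the sign is −
λ: 54.336′ = 0.905600°; total 73.9056000
E ⇒ keep positive

-84.808667, 73.905600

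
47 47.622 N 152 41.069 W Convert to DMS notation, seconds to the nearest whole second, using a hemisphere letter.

47°47′37″ N, 152°41′4″ W

Lat: fractional minutes 0.62200 × 60 = 37.32″
Lon: 41.06900′ → 41′ and 0.06900 × 60 = 4.14″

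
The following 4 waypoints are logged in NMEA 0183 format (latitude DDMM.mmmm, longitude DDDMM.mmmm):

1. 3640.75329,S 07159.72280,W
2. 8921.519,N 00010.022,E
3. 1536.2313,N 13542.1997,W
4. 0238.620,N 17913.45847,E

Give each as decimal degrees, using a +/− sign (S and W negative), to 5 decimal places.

1. -36.67922, -71.99538
2. 89.35865, 0.16703
3. 15.60386, -135.70333
4. 2.64367, 179.22431

Point 1:
  Latitude: split at 2 digits → 36° and 40.75329′; 36 + 40.75329/60 = 36.679222
  hemisphere S, so the sign is −
  λ: split at 3 digits → 071° and 59.7228′; 71 + 59.7228/60 = 71.995380
  W → negative
Point 2:
  Lat: degrees = first 2 digits = 89, minutes = 21.519; 89 + 21.519/60 = 89.358650
  N ⇒ keep positive
  Lon: split at 3 digits → 000° and 10.022′; 0 + 10.022/60 = 0.167033
  E ⇒ keep positive
Point 3:
  φ: split at 2 digits → 15° and 36.2313′; 15 + 36.2313/60 = 15.603855
  N → positive
  Lon: degrees = first 3 digits = 135, minutes = 42.1997; 135 + 42.1997/60 = 135.703328
  W → negative
Point 4:
  Latitude: split at 2 digits → 02° and 38.62′; 2 + 38.62/60 = 2.643667
  N ⇒ keep positive
  λ: degrees = first 3 digits = 179, minutes = 13.45847; 179 + 13.45847/60 = 179.224308
  E ⇒ keep positive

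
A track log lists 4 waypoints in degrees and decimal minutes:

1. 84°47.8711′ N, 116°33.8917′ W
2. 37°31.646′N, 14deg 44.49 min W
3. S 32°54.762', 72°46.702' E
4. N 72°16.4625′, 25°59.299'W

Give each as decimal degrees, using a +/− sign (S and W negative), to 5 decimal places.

1. 84.79785, -116.56486
2. 37.52743, -14.74150
3. -32.91270, 72.77837
4. 72.27438, -25.98832

Point 1:
  Lat: 84 + 47.8711/60 = 84.797852
  N → positive
  Lon: 116 + 33.8917/60 = 116.564862
  hemisphere W, so the sign is −
Point 2:
  φ: 37 + 31.646/60 = 37.527433
  N → positive
  Longitude: 44.49′ = 0.741500°; total 14.741500
  hemisphere W, so the sign is −
Point 3:
  Latitude: 32 + 54.762/60 = 32.912700
  S → negative
  Lon: 46.702′ = 0.778367°; total 72.778367
  E ⇒ keep positive
Point 4:
  φ: 72 + 16.4625/60 = 72.274375
  N ⇒ keep positive
  Longitude: 59.299′ = 0.988317°; total 25.988317
  hemisphere W, so the sign is −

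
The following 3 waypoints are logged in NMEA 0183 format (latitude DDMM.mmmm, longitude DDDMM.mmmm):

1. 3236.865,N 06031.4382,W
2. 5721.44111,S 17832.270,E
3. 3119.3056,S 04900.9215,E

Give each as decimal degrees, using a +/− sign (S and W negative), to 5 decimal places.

Point 1:
  φ: degrees = first 2 digits = 32, minutes = 36.865; 32 + 36.865/60 = 32.614417
  N → positive
  λ: split at 3 digits → 060° and 31.4382′; 60 + 31.4382/60 = 60.523970
  W → negative
Point 2:
  φ: degrees = first 2 digits = 57, minutes = 21.44111; 57 + 21.44111/60 = 57.357352
  S ⇒ negate
  Lon: split at 3 digits → 178° and 32.27′; 178 + 32.27/60 = 178.537833
  E → positive
Point 3:
  Latitude: degrees = first 2 digits = 31, minutes = 19.3056; 31 + 19.3056/60 = 31.321760
  S → negative
  Longitude: split at 3 digits → 049° and 0.9215′; 49 + 0.9215/60 = 49.015358
  E ⇒ keep positive

1. 32.61442, -60.52397
2. -57.35735, 178.53783
3. -31.32176, 49.01536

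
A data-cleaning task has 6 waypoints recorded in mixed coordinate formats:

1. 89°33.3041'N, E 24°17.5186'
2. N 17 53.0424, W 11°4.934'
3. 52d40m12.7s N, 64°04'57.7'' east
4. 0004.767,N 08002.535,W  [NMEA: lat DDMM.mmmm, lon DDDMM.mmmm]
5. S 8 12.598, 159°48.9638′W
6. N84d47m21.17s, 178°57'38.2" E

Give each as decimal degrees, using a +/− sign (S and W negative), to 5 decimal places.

Point 1:
  Lat: 33.3041′ = 0.555068°; total 89.555068
  N ⇒ keep positive
  Lon: 17.5186′ = 0.291977°; total 24.291977
  E ⇒ keep positive
Point 2:
  φ: 53.0424′ = 0.884040°; total 17.884040
  N → positive
  Longitude: 4.934′ = 0.082233°; total 11.082233
  W → negative
Point 3:
  φ: 52 + 40/60 + 12.7/3600 = 52.670194
  N → positive
  Lon: 4′ + 57.7″ = 4.96167′; 64 + 4.96167/60 = 64.082694
  E → positive
Point 4:
  φ: split at 2 digits → 00° and 4.767′; 0 + 4.767/60 = 0.079450
  N → positive
  Lon: degrees = first 3 digits = 80, minutes = 2.535; 80 + 2.535/60 = 80.042250
  hemisphere W, so the sign is −
Point 5:
  Latitude: 12.598′ = 0.209967°; total 8.209967
  S ⇒ negate
  Lon: 159 + 48.9638/60 = 159.816063
  hemisphere W, so the sign is −
Point 6:
  Lat: 47′ + 21.17″ = 47.35283′; 84 + 47.35283/60 = 84.789214
  N ⇒ keep positive
  Lon: 178 + 57/60 + 38.2/3600 = 178.960611
  E ⇒ keep positive

1. 89.55507, 24.29198
2. 17.88404, -11.08223
3. 52.67019, 64.08269
4. 0.07945, -80.04225
5. -8.20997, -159.81606
6. 84.78921, 178.96061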